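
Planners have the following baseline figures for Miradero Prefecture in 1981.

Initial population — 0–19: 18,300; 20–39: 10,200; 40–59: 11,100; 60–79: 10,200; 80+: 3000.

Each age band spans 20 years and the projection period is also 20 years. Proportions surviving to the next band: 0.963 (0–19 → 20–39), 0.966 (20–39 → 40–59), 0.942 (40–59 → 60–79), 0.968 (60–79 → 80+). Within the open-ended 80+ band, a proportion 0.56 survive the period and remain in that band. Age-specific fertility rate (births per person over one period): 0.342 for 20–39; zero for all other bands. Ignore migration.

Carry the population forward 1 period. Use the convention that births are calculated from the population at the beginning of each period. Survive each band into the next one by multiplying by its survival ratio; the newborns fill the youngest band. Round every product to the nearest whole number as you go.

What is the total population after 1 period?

52974

(Bands numbered youngest = 1 to oldest = 5.)
Period 1:
Births: 10200 × 0.342 = 3488
Band 2: 18300 × 0.963 = 17623
Band 3: 10200 × 0.966 = 9853
Band 4: 11100 × 0.942 = 10456
Band 5: 10200 × 0.968 + 3000 × 0.56 = 9874 + 1680 = 11554
→ [3488, 17623, 9853, 10456, 11554]
Total after period 1: 3488 + 17623 + 9853 + 10456 + 11554 = 52974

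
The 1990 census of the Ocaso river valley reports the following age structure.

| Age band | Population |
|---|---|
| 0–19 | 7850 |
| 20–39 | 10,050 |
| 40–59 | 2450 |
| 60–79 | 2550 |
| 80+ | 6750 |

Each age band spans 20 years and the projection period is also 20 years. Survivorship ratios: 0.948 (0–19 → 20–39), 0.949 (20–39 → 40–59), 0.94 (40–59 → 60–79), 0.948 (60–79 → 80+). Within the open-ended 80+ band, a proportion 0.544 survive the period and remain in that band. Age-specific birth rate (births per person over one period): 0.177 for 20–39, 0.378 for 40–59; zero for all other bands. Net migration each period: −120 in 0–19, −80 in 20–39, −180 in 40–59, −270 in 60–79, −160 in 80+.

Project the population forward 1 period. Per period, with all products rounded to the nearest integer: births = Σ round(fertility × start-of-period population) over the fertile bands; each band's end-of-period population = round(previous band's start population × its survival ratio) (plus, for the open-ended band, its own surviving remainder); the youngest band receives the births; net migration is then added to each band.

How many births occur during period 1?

2705

Period 1:
Births: 10050 × 0.177 = 1779  |  2450 × 0.378 = 926 → total 2705
20–39: 7850 × 0.948 = 7442
40–59: 10050 × 0.949 = 9537
60–79: 2450 × 0.94 = 2303
80+: 2550 × 0.948 + 6750 × 0.544 = 2417 + 3672 = 6089
Net migration: 0–19 − 120 → 2585; 20–39 − 80 → 7362; 40–59 − 180 → 9357; 60–79 − 270 → 2033; 80+ − 160 → 5929
End of period: [2585, 7362, 9357, 2033, 5929]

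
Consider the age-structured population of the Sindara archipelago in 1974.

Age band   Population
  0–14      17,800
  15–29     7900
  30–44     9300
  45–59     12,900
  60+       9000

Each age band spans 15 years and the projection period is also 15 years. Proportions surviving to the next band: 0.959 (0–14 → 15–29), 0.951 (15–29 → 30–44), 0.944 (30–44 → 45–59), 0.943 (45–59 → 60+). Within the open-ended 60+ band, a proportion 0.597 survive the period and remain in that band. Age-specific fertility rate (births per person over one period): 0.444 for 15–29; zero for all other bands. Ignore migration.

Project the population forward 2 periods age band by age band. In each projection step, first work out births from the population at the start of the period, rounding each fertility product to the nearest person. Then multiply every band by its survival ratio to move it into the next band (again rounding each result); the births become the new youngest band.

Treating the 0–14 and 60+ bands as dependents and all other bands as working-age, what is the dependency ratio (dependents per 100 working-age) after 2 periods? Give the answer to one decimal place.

Let band 1 be 0–14 through band 5 = 60+.
[period 1]
Births: 7900 × 0.444 = 3508
Band 2: 17800 × 0.959 = 17070
Band 3: 7900 × 0.951 = 7513
Band 4: 9300 × 0.944 = 8779
Band 5: 12900 × 0.943 + 9000 × 0.597 = 12165 + 5373 = 17538
Population now: 0–14=3508, 15–29=17070, 30–44=7513, 45–59=8779, 60+=17538
[period 2]
Births: 17070 × 0.444 = 7579
Band 2: 3508 × 0.959 = 3364
Band 3: 17070 × 0.951 = 16234
Band 4: 7513 × 0.944 = 7092
Band 5: 8779 × 0.943 + 17538 × 0.597 = 8279 + 10470 = 18749
Population now: 0–14=7579, 15–29=3364, 30–44=16234, 45–59=7092, 60+=18749
Dependents (band 0–14 + band 60+) = 7579 + 18749 = 26328; working-age = 26690; ratio = 26328/26690 × 100 = 98.6

98.6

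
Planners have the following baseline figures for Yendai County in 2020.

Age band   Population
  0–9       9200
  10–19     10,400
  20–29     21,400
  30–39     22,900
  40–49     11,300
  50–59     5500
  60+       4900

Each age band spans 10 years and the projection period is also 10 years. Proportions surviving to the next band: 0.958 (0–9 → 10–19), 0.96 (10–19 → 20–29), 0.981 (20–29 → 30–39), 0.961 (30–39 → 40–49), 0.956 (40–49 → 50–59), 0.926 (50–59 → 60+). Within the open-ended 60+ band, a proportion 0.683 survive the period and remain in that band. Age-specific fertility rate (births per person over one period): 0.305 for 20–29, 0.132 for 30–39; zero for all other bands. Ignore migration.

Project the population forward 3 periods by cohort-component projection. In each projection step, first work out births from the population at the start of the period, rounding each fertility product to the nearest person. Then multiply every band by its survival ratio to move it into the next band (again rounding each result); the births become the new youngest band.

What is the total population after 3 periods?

85479

Call the groups 1 to 7, youngest first.
Period 1:
Births: 21400 × 0.305 = 6527 ; 22900 × 0.132 = 3023 — total 9550
Group 2: 9200 × 0.958 = 8814
Group 3: 10400 × 0.96 = 9984
Group 4: 21400 × 0.981 = 20993
Group 5: 22900 × 0.961 = 22007
Group 6: 11300 × 0.956 = 10803
Group 7: 5500 × 0.926 + 4900 × 0.683 = 5093 + 3347 = 8440
→ [9550, 8814, 9984, 20993, 22007, 10803, 8440]
Period 2:
Births: 9984 × 0.305 = 3045 ; 20993 × 0.132 = 2771 — total 5816
Group 2: 9550 × 0.958 = 9149
Group 3: 8814 × 0.96 = 8461
Group 4: 9984 × 0.981 = 9794
Group 5: 20993 × 0.961 = 20174
Group 6: 22007 × 0.956 = 21039
Group 7: 10803 × 0.926 + 8440 × 0.683 = 10004 + 5765 = 15769
→ [5816, 9149, 8461, 9794, 20174, 21039, 15769]
Period 3:
Births: 8461 × 0.305 = 2581 ; 9794 × 0.132 = 1293 — total 3874
Group 2: 5816 × 0.958 = 5572
Group 3: 9149 × 0.96 = 8783
Group 4: 8461 × 0.981 = 8300
Group 5: 9794 × 0.961 = 9412
Group 6: 20174 × 0.956 = 19286
Group 7: 21039 × 0.926 + 15769 × 0.683 = 19482 + 10770 = 30252
→ [3874, 5572, 8783, 8300, 9412, 19286, 30252]
Total after period 3: 3874 + 5572 + 8783 + 8300 + 9412 + 19286 + 30252 = 85479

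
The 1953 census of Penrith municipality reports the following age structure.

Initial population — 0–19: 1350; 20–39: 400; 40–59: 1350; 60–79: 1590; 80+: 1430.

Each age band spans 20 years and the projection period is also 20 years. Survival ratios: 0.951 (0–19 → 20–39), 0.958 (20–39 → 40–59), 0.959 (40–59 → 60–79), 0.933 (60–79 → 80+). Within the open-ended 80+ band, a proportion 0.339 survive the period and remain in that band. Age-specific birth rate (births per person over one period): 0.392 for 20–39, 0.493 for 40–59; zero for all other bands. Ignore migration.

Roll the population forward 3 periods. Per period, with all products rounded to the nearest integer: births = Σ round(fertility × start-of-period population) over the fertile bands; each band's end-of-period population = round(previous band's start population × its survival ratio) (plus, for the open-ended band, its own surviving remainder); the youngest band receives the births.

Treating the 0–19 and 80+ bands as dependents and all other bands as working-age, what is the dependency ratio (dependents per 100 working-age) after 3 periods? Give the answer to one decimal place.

After projecting period 1:
Births: 400 × 0.392 = 157, 1350 × 0.493 = 666 ⇒ total 823
20–39: 1350 × 0.951 = 1284
40–59: 400 × 0.958 = 383
60–79: 1350 × 0.959 = 1295
80+: 1590 × 0.933 + 1430 × 0.339 = 1483 + 485 = 1968
End of period: [823, 1284, 383, 1295, 1968]
After projecting period 2:
Births: 1284 × 0.392 = 503, 383 × 0.493 = 189 ⇒ total 692
20–39: 823 × 0.951 = 783
40–59: 1284 × 0.958 = 1230
60–79: 383 × 0.959 = 367
80+: 1295 × 0.933 + 1968 × 0.339 = 1208 + 667 = 1875
End of period: [692, 783, 1230, 367, 1875]
After projecting period 3:
Births: 783 × 0.392 = 307, 1230 × 0.493 = 606 ⇒ total 913
20–39: 692 × 0.951 = 658
40–59: 783 × 0.958 = 750
60–79: 1230 × 0.959 = 1180
80+: 367 × 0.933 + 1875 × 0.339 = 342 + 636 = 978
End of period: [913, 658, 750, 1180, 978]
Dependents (band 0–19 + band 80+) = 913 + 978 = 1891; working-age = 2588; ratio = 1891/2588 × 100 = 73.1

73.1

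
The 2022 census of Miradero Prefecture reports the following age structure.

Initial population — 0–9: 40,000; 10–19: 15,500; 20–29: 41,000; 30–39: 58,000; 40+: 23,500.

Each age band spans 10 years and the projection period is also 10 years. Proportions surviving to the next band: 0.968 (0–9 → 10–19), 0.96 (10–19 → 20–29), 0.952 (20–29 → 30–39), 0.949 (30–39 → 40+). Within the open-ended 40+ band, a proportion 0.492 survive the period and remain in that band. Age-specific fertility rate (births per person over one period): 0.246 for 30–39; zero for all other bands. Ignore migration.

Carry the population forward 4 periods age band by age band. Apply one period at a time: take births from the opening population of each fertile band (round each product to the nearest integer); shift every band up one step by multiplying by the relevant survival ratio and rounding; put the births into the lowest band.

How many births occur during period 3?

3485

— Period 1 —
Births: 58000 × 0.246 = 14268
10–19: 40000 × 0.968 = 38720
20–29: 15500 × 0.96 = 14880
30–39: 41000 × 0.952 = 39032
40+: 58000 × 0.949 + 23500 × 0.492 = 55042 + 11562 = 66604
End of period: [14268, 38720, 14880, 39032, 66604]
— Period 2 —
Births: 39032 × 0.246 = 9602
10–19: 14268 × 0.968 = 13811
20–29: 38720 × 0.96 = 37171
30–39: 14880 × 0.952 = 14166
40+: 39032 × 0.949 + 66604 × 0.492 = 37041 + 32769 = 69810
End of period: [9602, 13811, 37171, 14166, 69810]
— Period 3 —
Births: 14166 × 0.246 = 3485
10–19: 9602 × 0.968 = 9295
20–29: 13811 × 0.96 = 13259
30–39: 37171 × 0.952 = 35387
40+: 14166 × 0.949 + 69810 × 0.492 = 13444 + 34347 = 47791
End of period: [3485, 9295, 13259, 35387, 47791]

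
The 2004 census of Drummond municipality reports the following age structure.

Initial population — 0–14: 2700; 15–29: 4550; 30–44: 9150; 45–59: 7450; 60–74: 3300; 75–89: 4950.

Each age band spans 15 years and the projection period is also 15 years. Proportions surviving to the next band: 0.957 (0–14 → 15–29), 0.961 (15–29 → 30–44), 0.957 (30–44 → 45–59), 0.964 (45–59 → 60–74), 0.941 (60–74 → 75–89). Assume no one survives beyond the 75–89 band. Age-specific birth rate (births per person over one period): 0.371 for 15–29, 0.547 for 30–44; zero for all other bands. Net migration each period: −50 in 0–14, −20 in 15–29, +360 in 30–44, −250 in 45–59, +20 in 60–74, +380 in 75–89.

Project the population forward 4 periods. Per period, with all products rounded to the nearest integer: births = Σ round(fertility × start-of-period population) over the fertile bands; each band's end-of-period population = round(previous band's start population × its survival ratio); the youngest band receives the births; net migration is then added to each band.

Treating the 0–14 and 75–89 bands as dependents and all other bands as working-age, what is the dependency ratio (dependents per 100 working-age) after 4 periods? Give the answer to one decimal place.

57.9

[period 1]
Births: 4550 * 0.371 = 1688, 9150 * 0.547 = 5005 → total 6693
15–29: 2700 * 0.957 = 2584
30–44: 4550 * 0.961 = 4373
45–59: 9150 * 0.957 = 8757
60–74: 7450 * 0.964 = 7182
75–89: 3300 * 0.941 = 3105
Net migration: 0–14 − 50 → 6643; 15–29 − 20 → 2564; 30–44 + 360 → 4733; 45–59 − 250 → 8507; 60–74 + 20 → 7202; 75–89 + 380 → 3485
Giving 6643 / 2564 / 4733 / 8507 / 7202 / 3485.
[period 2]
Births: 2564 * 0.371 = 951, 4733 * 0.547 = 2589 → total 3540
15–29: 6643 * 0.957 = 6357
30–44: 2564 * 0.961 = 2464
45–59: 4733 * 0.957 = 4529
60–74: 8507 * 0.964 = 8201
75–89: 7202 * 0.941 = 6777
Net migration: 0–14 − 50 → 3490; 15–29 − 20 → 6337; 30–44 + 360 → 2824; 45–59 − 250 → 4279; 60–74 + 20 → 8221; 75–89 + 380 → 7157
Giving 3490 / 6337 / 2824 / 4279 / 8221 / 7157.
[period 3]
Births: 6337 * 0.371 = 2351, 2824 * 0.547 = 1545 → total 3896
15–29: 3490 * 0.957 = 3340
30–44: 6337 * 0.961 = 6090
45–59: 2824 * 0.957 = 2703
60–74: 4279 * 0.964 = 4125
75–89: 8221 * 0.941 = 7736
Net migration: 0–14 − 50 → 3846; 15–29 − 20 → 3320; 30–44 + 360 → 6450; 45–59 − 250 → 2453; 60–74 + 20 → 4145; 75–89 + 380 → 8116
Giving 3846 / 3320 / 6450 / 2453 / 4145 / 8116.
[period 4]
Births: 3320 * 0.371 = 1232, 6450 * 0.547 = 3528 → total 4760
15–29: 3846 * 0.957 = 3681
30–44: 3320 * 0.961 = 3191
45–59: 6450 * 0.957 = 6173
60–74: 2453 * 0.964 = 2365
75–89: 4145 * 0.941 = 3900
Net migration: 0–14 − 50 → 4710; 15–29 − 20 → 3661; 30–44 + 360 → 3551; 45–59 − 250 → 5923; 60–74 + 20 → 2385; 75–89 + 380 → 4280
Giving 4710 / 3661 / 3551 / 5923 / 2385 / 4280.
Dependents (band 0–14 + band 75–89) = 4710 + 4280 = 8990; working-age = 15520; ratio = 8990/15520 × 100 = 57.9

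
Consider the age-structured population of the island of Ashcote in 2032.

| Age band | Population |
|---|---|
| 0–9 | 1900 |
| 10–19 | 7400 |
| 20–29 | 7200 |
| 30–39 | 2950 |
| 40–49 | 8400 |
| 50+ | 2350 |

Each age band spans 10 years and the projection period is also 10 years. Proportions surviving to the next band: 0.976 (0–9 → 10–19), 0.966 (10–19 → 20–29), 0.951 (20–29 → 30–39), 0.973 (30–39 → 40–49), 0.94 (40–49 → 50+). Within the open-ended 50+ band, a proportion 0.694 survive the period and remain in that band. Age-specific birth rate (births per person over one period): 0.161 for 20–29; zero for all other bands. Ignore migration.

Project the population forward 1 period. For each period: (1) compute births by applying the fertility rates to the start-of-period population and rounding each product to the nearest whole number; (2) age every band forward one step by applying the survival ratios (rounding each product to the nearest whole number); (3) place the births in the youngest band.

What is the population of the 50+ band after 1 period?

(Bands numbered youngest = 1 to oldest = 6.)
Period 1:
Births: 7200 × 0.161 = 1159
Band 2: 1900 × 0.976 = 1854
Band 3: 7400 × 0.966 = 7148
Band 4: 7200 × 0.951 = 6847
Band 5: 2950 × 0.973 = 2870
Band 6: 8400 × 0.94 + 2350 × 0.694 = 7896 + 1631 = 9527
Population now: 0–9=1159, 10–19=1854, 20–29=7148, 30–39=6847, 40–49=2870, 50+=9527

9527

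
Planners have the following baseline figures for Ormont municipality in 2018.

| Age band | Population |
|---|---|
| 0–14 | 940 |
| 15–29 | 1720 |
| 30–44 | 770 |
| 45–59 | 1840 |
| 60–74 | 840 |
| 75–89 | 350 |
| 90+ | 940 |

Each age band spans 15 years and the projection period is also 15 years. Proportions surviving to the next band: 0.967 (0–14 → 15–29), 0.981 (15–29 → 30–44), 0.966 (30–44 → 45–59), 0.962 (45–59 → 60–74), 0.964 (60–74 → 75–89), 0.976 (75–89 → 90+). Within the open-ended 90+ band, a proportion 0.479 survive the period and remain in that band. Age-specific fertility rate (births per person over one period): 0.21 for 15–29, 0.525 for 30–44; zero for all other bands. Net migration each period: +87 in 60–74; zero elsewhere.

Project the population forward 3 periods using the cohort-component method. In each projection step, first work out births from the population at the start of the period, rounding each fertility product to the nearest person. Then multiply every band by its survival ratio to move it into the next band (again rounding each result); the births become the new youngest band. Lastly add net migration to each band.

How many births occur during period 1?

Numbering the bands 1..7 from youngest to oldest:
Period 1:
Births: 1720 * 0.21 = 361  |  770 * 0.525 = 404 ⇒ total 765
Band 2: 940 * 0.967 = 909
Band 3: 1720 * 0.981 = 1687
Band 4: 770 * 0.966 = 744
Band 5: 1840 * 0.962 = 1770
Band 6: 840 * 0.964 = 810
Band 7: 350 * 0.976 + 940 * 0.479 = 342 + 450 = 792
Net migration: Band 5 + 87 → 1857
End of period: [765, 909, 1687, 744, 1857, 810, 792]

765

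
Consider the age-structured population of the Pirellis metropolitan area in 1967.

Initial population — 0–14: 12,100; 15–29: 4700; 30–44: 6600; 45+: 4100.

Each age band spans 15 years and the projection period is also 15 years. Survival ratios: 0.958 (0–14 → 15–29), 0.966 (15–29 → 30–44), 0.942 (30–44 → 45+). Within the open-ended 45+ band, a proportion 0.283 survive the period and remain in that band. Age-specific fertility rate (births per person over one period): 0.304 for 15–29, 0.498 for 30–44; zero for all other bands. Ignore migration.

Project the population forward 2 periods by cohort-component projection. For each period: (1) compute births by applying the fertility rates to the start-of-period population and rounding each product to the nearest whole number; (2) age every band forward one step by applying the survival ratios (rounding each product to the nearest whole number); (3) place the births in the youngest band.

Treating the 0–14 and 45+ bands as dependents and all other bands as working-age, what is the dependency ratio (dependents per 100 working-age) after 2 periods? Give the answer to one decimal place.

Period 1.
Births: 4700 * 0.304 = 1429, 6600 * 0.498 = 3287 — total 4716
15–29: 12100 * 0.958 = 11592
30–44: 4700 * 0.966 = 4540
45+: 6600 * 0.942 + 4100 * 0.283 = 6217 + 1160 = 7377
Giving 4716 / 11592 / 4540 / 7377.
Period 2.
Births: 11592 * 0.304 = 3524, 4540 * 0.498 = 2261 — total 5785
15–29: 4716 * 0.958 = 4518
30–44: 11592 * 0.966 = 11198
45+: 4540 * 0.942 + 7377 * 0.283 = 4277 + 2088 = 6365
Giving 5785 / 4518 / 11198 / 6365.
Dependents (band 0–14 + band 45+) = 5785 + 6365 = 12150; working-age = 15716; ratio = 12150/15716 × 100 = 77.3

77.3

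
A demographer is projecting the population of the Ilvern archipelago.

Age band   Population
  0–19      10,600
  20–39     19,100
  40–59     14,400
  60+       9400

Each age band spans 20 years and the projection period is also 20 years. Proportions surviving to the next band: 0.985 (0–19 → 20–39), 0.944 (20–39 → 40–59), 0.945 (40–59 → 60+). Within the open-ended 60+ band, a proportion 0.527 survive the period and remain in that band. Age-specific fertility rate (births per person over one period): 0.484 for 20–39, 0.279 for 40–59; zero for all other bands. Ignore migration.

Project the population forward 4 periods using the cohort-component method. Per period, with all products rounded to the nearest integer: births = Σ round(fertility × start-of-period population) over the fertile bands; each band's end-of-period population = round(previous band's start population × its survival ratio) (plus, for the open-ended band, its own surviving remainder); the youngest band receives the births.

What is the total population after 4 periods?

Call the groups 1 to 4, youngest first.
[period 1]
Births: 19100 × 0.484 = 9244 ; 14400 × 0.279 = 4018 ⇒ total 13262
Group 2: 10600 × 0.985 = 10441
Group 3: 19100 × 0.944 = 18030
Group 4: 14400 × 0.945 + 9400 × 0.527 = 13608 + 4954 = 18562
Giving 13262 / 10441 / 18030 / 18562.
[period 2]
Births: 10441 × 0.484 = 5053 ; 18030 × 0.279 = 5030 ⇒ total 10083
Group 2: 13262 × 0.985 = 13063
Group 3: 10441 × 0.944 = 9856
Group 4: 18030 × 0.945 + 18562 × 0.527 = 17038 + 9782 = 26820
Giving 10083 / 13063 / 9856 / 26820.
[period 3]
Births: 13063 × 0.484 = 6322 ; 9856 × 0.279 = 2750 ⇒ total 9072
Group 2: 10083 × 0.985 = 9932
Group 3: 13063 × 0.944 = 12331
Group 4: 9856 × 0.945 + 26820 × 0.527 = 9314 + 14134 = 23448
Giving 9072 / 9932 / 12331 / 23448.
[period 4]
Births: 9932 × 0.484 = 4807 ; 12331 × 0.279 = 3440 ⇒ total 8247
Group 2: 9072 × 0.985 = 8936
Group 3: 9932 × 0.944 = 9376
Group 4: 12331 × 0.945 + 23448 × 0.527 = 11653 + 12357 = 24010
Giving 8247 / 8936 / 9376 / 24010.
Total after period 4: 8247 + 8936 + 9376 + 24010 = 50569

50569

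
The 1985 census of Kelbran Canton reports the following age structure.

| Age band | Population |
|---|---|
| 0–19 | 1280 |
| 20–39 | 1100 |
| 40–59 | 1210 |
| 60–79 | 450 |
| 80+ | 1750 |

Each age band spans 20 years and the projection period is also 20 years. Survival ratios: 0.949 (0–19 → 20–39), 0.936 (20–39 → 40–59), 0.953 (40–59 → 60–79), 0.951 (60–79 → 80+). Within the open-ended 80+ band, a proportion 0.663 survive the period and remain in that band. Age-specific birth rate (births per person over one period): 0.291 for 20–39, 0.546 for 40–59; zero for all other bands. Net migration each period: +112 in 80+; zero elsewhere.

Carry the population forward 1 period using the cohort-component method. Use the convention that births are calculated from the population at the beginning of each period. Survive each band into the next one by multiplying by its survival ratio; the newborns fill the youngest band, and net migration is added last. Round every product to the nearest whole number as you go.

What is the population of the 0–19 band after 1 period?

Call the groups 1 to 5, youngest first.
Period 1:
Births: 1100 × 0.291 = 320  |  1210 × 0.546 = 661 → total 981
Group 2: 1280 × 0.949 = 1215
Group 3: 1100 × 0.936 = 1030
Group 4: 1210 × 0.953 = 1153
Group 5: 450 × 0.951 + 1750 × 0.663 = 428 + 1160 = 1588
Net migration: Group 5 + 112 → 1700
Population now: 0–19=981, 20–39=1215, 40–59=1030, 60–79=1153, 80+=1700

981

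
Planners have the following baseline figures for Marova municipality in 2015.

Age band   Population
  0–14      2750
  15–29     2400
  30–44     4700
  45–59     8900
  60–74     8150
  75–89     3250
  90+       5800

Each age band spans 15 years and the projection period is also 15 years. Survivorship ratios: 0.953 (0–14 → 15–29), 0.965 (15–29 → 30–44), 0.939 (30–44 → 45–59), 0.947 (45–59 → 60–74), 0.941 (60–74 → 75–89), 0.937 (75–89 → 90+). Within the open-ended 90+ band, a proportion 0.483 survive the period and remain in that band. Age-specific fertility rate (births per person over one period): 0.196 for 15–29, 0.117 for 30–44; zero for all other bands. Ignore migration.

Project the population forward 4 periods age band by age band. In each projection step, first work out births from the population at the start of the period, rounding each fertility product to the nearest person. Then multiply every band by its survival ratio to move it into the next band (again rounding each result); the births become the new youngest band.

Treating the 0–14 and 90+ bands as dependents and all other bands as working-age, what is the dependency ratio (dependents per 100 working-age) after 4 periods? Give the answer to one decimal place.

157.7

[period 1]
Births: 2400 * 0.196 = 470  |  4700 * 0.117 = 550 — total 1020
15–29: 2750 * 0.953 = 2621
30–44: 2400 * 0.965 = 2316
45–59: 4700 * 0.939 = 4413
60–74: 8900 * 0.947 = 8428
75–89: 8150 * 0.941 = 7669
90+: 3250 * 0.937 + 5800 * 0.483 = 3045 + 2801 = 5846
End of period: [1020, 2621, 2316, 4413, 8428, 7669, 5846]
[period 2]
Births: 2621 * 0.196 = 514  |  2316 * 0.117 = 271 — total 785
15–29: 1020 * 0.953 = 972
30–44: 2621 * 0.965 = 2529
45–59: 2316 * 0.939 = 2175
60–74: 4413 * 0.947 = 4179
75–89: 8428 * 0.941 = 7931
90+: 7669 * 0.937 + 5846 * 0.483 = 7186 + 2824 = 10010
End of period: [785, 972, 2529, 2175, 4179, 7931, 10010]
[period 3]
Births: 972 * 0.196 = 191  |  2529 * 0.117 = 296 — total 487
15–29: 785 * 0.953 = 748
30–44: 972 * 0.965 = 938
45–59: 2529 * 0.939 = 2375
60–74: 2175 * 0.947 = 2060
75–89: 4179 * 0.941 = 3932
90+: 7931 * 0.937 + 10010 * 0.483 = 7431 + 4835 = 12266
End of period: [487, 748, 938, 2375, 2060, 3932, 12266]
[period 4]
Births: 748 * 0.196 = 147  |  938 * 0.117 = 110 — total 257
15–29: 487 * 0.953 = 464
30–44: 748 * 0.965 = 722
45–59: 938 * 0.939 = 881
60–74: 2375 * 0.947 = 2249
75–89: 2060 * 0.941 = 1938
90+: 3932 * 0.937 + 12266 * 0.483 = 3684 + 5924 = 9608
End of period: [257, 464, 722, 881, 2249, 1938, 9608]
Dependents (band 0–14 + band 90+) = 257 + 9608 = 9865; working-age = 6254; ratio = 9865/6254 × 100 = 157.7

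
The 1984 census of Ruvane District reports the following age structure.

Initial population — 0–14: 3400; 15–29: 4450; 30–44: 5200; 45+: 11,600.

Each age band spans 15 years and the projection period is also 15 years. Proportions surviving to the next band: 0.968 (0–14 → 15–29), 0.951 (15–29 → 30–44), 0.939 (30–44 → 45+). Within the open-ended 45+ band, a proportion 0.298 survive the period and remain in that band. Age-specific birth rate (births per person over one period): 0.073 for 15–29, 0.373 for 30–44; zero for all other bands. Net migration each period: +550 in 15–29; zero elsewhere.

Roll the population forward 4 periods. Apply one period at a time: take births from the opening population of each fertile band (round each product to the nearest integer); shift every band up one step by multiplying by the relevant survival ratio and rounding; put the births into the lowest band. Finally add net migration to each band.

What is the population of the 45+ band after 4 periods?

4046

Period 1:
Births: 4450 × 0.073 = 325 ; 5200 × 0.373 = 1940 → 2265
15–29: 3400 × 0.968 = 3291
30–44: 4450 × 0.951 = 4232
45+: 5200 × 0.939 + 11600 × 0.298 = 4883 + 3457 = 8340
Net migration: 15–29 + 550 → 3841
→ [2265, 3841, 4232, 8340]
Period 2:
Births: 3841 × 0.073 = 280 ; 4232 × 0.373 = 1579 → 1859
15–29: 2265 × 0.968 = 2193
30–44: 3841 × 0.951 = 3653
45+: 4232 × 0.939 + 8340 × 0.298 = 3974 + 2485 = 6459
Net migration: 15–29 + 550 → 2743
→ [1859, 2743, 3653, 6459]
Period 3:
Births: 2743 × 0.073 = 200 ; 3653 × 0.373 = 1363 → 1563
15–29: 1859 × 0.968 = 1800
30–44: 2743 × 0.951 = 2609
45+: 3653 × 0.939 + 6459 × 0.298 = 3430 + 1925 = 5355
Net migration: 15–29 + 550 → 2350
→ [1563, 2350, 2609, 5355]
Period 4:
Births: 2350 × 0.073 = 172 ; 2609 × 0.373 = 973 → 1145
15–29: 1563 × 0.968 = 1513
30–44: 2350 × 0.951 = 2235
45+: 2609 × 0.939 + 5355 × 0.298 = 2450 + 1596 = 4046
Net migration: 15–29 + 550 → 2063
→ [1145, 2063, 2235, 4046]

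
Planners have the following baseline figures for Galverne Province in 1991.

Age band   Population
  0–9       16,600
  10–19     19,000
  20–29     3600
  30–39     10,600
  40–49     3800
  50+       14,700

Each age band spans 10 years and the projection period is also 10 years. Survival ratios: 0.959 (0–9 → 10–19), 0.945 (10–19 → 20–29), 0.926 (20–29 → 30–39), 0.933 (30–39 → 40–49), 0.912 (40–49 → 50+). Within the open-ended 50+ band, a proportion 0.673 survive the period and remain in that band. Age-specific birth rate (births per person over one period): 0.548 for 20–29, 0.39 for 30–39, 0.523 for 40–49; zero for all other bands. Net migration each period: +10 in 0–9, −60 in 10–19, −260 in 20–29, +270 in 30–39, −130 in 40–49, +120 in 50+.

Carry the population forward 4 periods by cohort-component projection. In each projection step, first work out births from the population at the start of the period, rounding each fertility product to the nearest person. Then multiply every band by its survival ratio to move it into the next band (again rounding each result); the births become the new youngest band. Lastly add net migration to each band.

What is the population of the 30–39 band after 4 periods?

6778

After projecting period 1:
Births: 3600 * 0.548 = 1973  |  10600 * 0.39 = 4134  |  3800 * 0.523 = 1987 ⇒ total 8094
10–19: 16600 * 0.959 = 15919
20–29: 19000 * 0.945 = 17955
30–39: 3600 * 0.926 = 3334
40–49: 10600 * 0.933 = 9890
50+: 3800 * 0.912 + 14700 * 0.673 = 3466 + 9893 = 13359
Net migration: 0–9 + 10 → 8104; 10–19 − 60 → 15859; 20–29 − 260 → 17695; 30–39 + 270 → 3604; 40–49 − 130 → 9760; 50+ + 120 → 13479
End of period: [8104, 15859, 17695, 3604, 9760, 13479]
After projecting period 2:
Births: 17695 * 0.548 = 9697  |  3604 * 0.39 = 1406  |  9760 * 0.523 = 5104 ⇒ total 16207
10–19: 8104 * 0.959 = 7772
20–29: 15859 * 0.945 = 14987
30–39: 17695 * 0.926 = 16386
40–49: 3604 * 0.933 = 3363
50+: 9760 * 0.912 + 13479 * 0.673 = 8901 + 9071 = 17972
Net migration: 0–9 + 10 → 16217; 10–19 − 60 → 7712; 20–29 − 260 → 14727; 30–39 + 270 → 16656; 40–49 − 130 → 3233; 50+ + 120 → 18092
End of period: [16217, 7712, 14727, 16656, 3233, 18092]
After projecting period 3:
Births: 14727 * 0.548 = 8070  |  16656 * 0.39 = 6496  |  3233 * 0.523 = 1691 ⇒ total 16257
10–19: 16217 * 0.959 = 15552
20–29: 7712 * 0.945 = 7288
30–39: 14727 * 0.926 = 13637
40–49: 16656 * 0.933 = 15540
50+: 3233 * 0.912 + 18092 * 0.673 = 2948 + 12176 = 15124
Net migration: 0–9 + 10 → 16267; 10–19 − 60 → 15492; 20–29 − 260 → 7028; 30–39 + 270 → 13907; 40–49 − 130 → 15410; 50+ + 120 → 15244
End of period: [16267, 15492, 7028, 13907, 15410, 15244]
After projecting period 4:
Births: 7028 * 0.548 = 3851  |  13907 * 0.39 = 5424  |  15410 * 0.523 = 8059 ⇒ total 17334
10–19: 16267 * 0.959 = 15600
20–29: 15492 * 0.945 = 14640
30–39: 7028 * 0.926 = 6508
40–49: 13907 * 0.933 = 12975
50+: 15410 * 0.912 + 15244 * 0.673 = 14054 + 10259 = 24313
Net migration: 0–9 + 10 → 17344; 10–19 − 60 → 15540; 20–29 − 260 → 14380; 30–39 + 270 → 6778; 40–49 − 130 → 12845; 50+ + 120 → 24433
End of period: [17344, 15540, 14380, 6778, 12845, 24433]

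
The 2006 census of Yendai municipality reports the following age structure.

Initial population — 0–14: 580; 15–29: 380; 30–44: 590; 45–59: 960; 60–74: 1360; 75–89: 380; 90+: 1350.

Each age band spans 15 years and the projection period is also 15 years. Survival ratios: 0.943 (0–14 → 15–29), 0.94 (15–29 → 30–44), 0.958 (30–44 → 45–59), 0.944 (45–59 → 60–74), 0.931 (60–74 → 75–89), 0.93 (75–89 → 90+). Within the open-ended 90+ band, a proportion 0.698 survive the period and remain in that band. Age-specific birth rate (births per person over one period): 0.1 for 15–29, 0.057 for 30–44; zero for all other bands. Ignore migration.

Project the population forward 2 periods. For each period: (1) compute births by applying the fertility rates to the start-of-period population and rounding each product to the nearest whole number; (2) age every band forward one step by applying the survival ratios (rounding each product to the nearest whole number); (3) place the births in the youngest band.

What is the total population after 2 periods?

4456

Call the bands 1 to 7, youngest first.
Period 1.
Births: 380 * 0.1 = 38 ; 590 * 0.057 = 34 → total 72
Band 2: 580 * 0.943 = 547
Band 3: 380 * 0.94 = 357
Band 4: 590 * 0.958 = 565
Band 5: 960 * 0.944 = 906
Band 6: 1360 * 0.931 = 1266
Band 7: 380 * 0.93 + 1350 * 0.698 = 353 + 942 = 1295
→ [72, 547, 357, 565, 906, 1266, 1295]
Period 2.
Births: 547 * 0.1 = 55 ; 357 * 0.057 = 20 → total 75
Band 2: 72 * 0.943 = 68
Band 3: 547 * 0.94 = 514
Band 4: 357 * 0.958 = 342
Band 5: 565 * 0.944 = 533
Band 6: 906 * 0.931 = 843
Band 7: 1266 * 0.93 + 1295 * 0.698 = 1177 + 904 = 2081
→ [75, 68, 514, 342, 533, 843, 2081]
Total after period 2: 75 + 68 + 514 + 342 + 533 + 843 + 2081 = 4456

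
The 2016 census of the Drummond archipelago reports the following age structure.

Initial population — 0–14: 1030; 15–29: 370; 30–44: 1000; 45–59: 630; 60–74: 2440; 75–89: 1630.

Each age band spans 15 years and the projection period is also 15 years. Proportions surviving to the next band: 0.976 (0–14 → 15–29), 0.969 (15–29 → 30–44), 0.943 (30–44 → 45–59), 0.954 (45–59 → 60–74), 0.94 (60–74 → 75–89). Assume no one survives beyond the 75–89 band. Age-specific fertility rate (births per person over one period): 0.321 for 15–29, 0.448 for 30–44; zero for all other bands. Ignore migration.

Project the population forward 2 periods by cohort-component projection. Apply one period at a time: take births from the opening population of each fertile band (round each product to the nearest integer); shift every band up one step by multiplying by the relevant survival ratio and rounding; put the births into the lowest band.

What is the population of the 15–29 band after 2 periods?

553

Call the bands 1 to 6, youngest first.
Period 1:
Births: 370 × 0.321 = 119, 1000 × 0.448 = 448 — total 567
Band 2: 1030 × 0.976 = 1005
Band 3: 370 × 0.969 = 359
Band 4: 1000 × 0.943 = 943
Band 5: 630 × 0.954 = 601
Band 6: 2440 × 0.94 = 2294
Population now: 0–14=567, 15–29=1005, 30–44=359, 45–59=943, 60–74=601, 75–89=2294
Period 2:
Births: 1005 × 0.321 = 323, 359 × 0.448 = 161 — total 484
Band 2: 567 × 0.976 = 553
Band 3: 1005 × 0.969 = 974
Band 4: 359 × 0.943 = 339
Band 5: 943 × 0.954 = 900
Band 6: 601 × 0.94 = 565
Population now: 0–14=484, 15–29=553, 30–44=974, 45–59=339, 60–74=900, 75–89=565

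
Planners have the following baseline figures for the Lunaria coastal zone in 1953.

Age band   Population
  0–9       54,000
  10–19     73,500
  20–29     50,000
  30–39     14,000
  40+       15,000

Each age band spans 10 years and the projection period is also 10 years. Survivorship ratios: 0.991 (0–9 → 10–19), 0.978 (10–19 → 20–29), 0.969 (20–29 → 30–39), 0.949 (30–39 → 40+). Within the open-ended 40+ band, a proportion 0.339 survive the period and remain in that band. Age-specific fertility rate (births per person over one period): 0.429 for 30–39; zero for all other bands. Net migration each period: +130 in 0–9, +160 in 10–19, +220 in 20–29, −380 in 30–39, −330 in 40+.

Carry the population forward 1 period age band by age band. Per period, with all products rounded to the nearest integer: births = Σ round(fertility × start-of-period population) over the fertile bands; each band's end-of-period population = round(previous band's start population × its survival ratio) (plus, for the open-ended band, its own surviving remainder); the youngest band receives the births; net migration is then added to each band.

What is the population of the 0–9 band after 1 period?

6136

[period 1]
Births: 14000 * 0.429 = 6006
10–19: 54000 * 0.991 = 53514
20–29: 73500 * 0.978 = 71883
30–39: 50000 * 0.969 = 48450
40+: 14000 * 0.949 + 15000 * 0.339 = 13286 + 5085 = 18371
Net migration: 0–9 + 130 → 6136; 10–19 + 160 → 53674; 20–29 + 220 → 72103; 30–39 − 380 → 48070; 40+ − 330 → 18041
Population now: 0–9=6136, 10–19=53674, 20–29=72103, 30–39=48070, 40+=18041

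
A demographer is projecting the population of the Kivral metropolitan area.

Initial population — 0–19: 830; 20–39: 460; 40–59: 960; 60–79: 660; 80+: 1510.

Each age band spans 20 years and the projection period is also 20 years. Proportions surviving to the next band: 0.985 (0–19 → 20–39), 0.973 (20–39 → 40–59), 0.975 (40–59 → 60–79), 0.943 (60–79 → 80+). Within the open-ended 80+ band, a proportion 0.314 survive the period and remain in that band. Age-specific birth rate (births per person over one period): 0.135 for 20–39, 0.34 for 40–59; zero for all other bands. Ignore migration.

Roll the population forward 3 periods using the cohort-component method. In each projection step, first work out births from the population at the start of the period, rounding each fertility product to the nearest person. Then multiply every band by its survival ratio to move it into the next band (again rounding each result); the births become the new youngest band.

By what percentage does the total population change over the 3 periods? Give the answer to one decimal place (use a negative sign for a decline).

-42.9

Period 1.
Births: 460 × 0.135 = 62 ; 960 × 0.34 = 326 → total 388
20–39: 830 × 0.985 = 818
40–59: 460 × 0.973 = 448
60–79: 960 × 0.975 = 936
80+: 660 × 0.943 + 1510 × 0.314 = 622 + 474 = 1096
End of period: [388, 818, 448, 936, 1096]
Period 2.
Births: 818 × 0.135 = 110 ; 448 × 0.34 = 152 → total 262
20–39: 388 × 0.985 = 382
40–59: 818 × 0.973 = 796
60–79: 448 × 0.975 = 437
80+: 936 × 0.943 + 1096 × 0.314 = 883 + 344 = 1227
End of period: [262, 382, 796, 437, 1227]
Period 3.
Births: 382 × 0.135 = 52 ; 796 × 0.34 = 271 → total 323
20–39: 262 × 0.985 = 258
40–59: 382 × 0.973 = 372
60–79: 796 × 0.975 = 776
80+: 437 × 0.943 + 1227 × 0.314 = 412 + 385 = 797
End of period: [323, 258, 372, 776, 797]
Total: 4420 → 2526; change = -1894; percentage change = -42.9%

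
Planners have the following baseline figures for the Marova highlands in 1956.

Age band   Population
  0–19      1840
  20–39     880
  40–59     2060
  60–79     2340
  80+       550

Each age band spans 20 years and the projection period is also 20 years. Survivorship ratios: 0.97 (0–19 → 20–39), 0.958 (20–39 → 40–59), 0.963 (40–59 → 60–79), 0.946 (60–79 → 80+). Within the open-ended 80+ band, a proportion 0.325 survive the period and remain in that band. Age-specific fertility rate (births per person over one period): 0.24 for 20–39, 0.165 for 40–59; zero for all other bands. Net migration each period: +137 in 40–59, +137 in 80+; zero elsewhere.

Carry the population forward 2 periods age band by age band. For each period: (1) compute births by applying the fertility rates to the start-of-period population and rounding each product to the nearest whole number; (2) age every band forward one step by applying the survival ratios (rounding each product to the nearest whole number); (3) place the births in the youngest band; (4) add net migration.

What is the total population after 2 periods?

Call the groups 1 to 5, youngest first.
Period 1:
Births: 880 * 0.24 = 211 ; 2060 * 0.165 = 340 ⇒ total 551
Group 2: 1840 * 0.97 = 1785
Group 3: 880 * 0.958 = 843
Group 4: 2060 * 0.963 = 1984
Group 5: 2340 * 0.946 + 550 * 0.325 = 2214 + 179 = 2393
Net migration: Group 3 + 137 → 980; Group 5 + 137 → 2530
Population now: 0–19=551, 20–39=1785, 40–59=980, 60–79=1984, 80+=2530
Period 2:
Births: 1785 * 0.24 = 428 ; 980 * 0.165 = 162 ⇒ total 590
Group 2: 551 * 0.97 = 534
Group 3: 1785 * 0.958 = 1710
Group 4: 980 * 0.963 = 944
Group 5: 1984 * 0.946 + 2530 * 0.325 = 1877 + 822 = 2699
Net migration: Group 3 + 137 → 1847; Group 5 + 137 → 2836
Population now: 0–19=590, 20–39=534, 40–59=1847, 60–79=944, 80+=2836
Total after period 2: 590 + 534 + 1847 + 944 + 2836 = 6751

6751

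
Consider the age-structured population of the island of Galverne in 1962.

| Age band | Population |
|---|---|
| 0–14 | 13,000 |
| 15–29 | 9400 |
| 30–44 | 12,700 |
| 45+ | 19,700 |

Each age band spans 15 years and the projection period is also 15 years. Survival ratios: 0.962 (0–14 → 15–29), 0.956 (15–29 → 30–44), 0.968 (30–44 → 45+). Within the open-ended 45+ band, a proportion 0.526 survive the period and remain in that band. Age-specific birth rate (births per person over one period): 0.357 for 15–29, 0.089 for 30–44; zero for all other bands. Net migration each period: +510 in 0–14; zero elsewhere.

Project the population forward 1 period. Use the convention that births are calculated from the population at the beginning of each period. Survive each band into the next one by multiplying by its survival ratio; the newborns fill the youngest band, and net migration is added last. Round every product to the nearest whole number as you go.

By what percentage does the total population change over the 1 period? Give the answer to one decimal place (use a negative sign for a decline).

Period 1:
Births: 9400 × 0.357 = 3356, 12700 × 0.089 = 1130 → 4486
15–29: 13000 × 0.962 = 12506
30–44: 9400 × 0.956 = 8986
45+: 12700 × 0.968 + 19700 × 0.526 = 12294 + 10362 = 22656
Net migration: 0–14 + 510 → 4996
Giving 4996 / 12506 / 8986 / 22656.
Total: 54800 → 49144; change = -5656; percentage change = -10.3%

-10.3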